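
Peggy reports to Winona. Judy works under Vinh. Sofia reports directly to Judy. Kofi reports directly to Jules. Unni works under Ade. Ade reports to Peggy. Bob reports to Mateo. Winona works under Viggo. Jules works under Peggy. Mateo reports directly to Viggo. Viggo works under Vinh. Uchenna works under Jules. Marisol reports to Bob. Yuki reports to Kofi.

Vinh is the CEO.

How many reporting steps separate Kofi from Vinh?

5

Chain from Kofi up to Vinh: Kofi → Jules → Peggy → Winona → Viggo → Vinh. That is 5 steps up, so Kofi is 5 levels below Vinh.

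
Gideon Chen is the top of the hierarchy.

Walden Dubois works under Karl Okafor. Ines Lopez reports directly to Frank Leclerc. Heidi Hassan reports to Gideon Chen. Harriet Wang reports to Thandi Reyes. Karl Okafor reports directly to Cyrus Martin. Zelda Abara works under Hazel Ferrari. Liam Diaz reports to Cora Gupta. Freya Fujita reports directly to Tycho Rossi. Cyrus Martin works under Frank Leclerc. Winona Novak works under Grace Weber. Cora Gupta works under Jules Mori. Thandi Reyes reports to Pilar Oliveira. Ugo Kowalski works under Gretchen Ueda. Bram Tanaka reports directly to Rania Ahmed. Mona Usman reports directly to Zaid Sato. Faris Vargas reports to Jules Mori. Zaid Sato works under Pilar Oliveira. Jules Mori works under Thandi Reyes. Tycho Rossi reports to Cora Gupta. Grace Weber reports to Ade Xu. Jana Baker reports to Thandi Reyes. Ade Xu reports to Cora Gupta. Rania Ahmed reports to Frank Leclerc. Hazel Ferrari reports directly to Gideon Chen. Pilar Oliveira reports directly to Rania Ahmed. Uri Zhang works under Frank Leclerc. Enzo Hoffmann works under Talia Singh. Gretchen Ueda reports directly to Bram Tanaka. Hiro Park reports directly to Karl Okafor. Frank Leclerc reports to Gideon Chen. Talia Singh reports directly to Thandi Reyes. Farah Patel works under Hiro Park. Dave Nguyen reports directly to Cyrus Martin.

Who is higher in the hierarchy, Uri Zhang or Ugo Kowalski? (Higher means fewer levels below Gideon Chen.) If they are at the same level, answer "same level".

Uri Zhang

Uri Zhang is 2 levels below Gideon Chen; Ugo Kowalski is 5. Uri Zhang is higher.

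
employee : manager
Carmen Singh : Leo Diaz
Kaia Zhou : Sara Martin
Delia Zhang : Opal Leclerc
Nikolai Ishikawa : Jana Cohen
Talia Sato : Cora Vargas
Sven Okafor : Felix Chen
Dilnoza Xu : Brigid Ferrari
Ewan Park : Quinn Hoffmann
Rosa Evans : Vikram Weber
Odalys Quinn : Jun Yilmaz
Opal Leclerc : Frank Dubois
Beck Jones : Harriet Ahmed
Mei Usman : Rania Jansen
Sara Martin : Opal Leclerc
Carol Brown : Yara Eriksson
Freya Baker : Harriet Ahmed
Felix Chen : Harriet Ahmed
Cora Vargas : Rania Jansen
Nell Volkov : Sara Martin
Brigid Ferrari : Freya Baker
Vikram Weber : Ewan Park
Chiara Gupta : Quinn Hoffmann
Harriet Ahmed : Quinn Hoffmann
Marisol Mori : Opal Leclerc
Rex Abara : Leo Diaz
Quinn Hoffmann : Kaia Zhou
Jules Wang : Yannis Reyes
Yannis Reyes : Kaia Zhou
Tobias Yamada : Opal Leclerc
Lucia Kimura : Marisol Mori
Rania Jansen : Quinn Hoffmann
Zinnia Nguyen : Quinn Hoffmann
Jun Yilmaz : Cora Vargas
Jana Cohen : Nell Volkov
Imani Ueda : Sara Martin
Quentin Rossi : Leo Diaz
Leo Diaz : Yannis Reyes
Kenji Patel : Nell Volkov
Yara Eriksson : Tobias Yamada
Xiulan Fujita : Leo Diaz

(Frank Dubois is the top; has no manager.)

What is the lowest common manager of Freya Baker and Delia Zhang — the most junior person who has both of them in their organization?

Freya Baker's chain of managers is Harriet Ahmed, Quinn Hoffmann, Kaia Zhou, Sara Martin, Opal Leclerc, Frank Dubois. Delia Zhang's chain of managers is Opal Leclerc, Frank Dubois. The first manager that appears in both chains is Opal Leclerc.

Opal Leclerc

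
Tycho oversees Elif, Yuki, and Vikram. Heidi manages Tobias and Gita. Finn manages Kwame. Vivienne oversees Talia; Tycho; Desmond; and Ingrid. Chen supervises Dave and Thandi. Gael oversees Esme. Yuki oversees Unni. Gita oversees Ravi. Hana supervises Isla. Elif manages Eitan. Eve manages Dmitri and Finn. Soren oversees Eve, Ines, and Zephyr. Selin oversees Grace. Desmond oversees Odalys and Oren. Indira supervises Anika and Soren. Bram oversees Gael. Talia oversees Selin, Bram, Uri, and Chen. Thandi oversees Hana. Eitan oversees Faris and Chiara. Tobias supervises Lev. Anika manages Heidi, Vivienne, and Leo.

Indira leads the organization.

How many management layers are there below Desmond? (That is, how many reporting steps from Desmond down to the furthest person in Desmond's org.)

1

The longest chain under Desmond runs Desmond → Odalys, which is 1 level below Desmond.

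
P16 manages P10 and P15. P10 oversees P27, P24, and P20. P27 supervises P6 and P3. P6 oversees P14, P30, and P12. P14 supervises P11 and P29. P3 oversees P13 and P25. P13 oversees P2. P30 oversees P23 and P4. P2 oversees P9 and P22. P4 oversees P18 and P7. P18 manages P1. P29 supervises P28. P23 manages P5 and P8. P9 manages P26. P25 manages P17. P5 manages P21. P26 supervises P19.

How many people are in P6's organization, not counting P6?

14

P6 directly manages P14, P30, P12. Under P14: P11, P29, P28 (3). Under P30: P23, P8, P5, P21, P4, P7, P18, P1 (8). P12 has no reports. So P6's organization is 3 direct reports plus everyone under them: 4 + 9 + 1 = 14.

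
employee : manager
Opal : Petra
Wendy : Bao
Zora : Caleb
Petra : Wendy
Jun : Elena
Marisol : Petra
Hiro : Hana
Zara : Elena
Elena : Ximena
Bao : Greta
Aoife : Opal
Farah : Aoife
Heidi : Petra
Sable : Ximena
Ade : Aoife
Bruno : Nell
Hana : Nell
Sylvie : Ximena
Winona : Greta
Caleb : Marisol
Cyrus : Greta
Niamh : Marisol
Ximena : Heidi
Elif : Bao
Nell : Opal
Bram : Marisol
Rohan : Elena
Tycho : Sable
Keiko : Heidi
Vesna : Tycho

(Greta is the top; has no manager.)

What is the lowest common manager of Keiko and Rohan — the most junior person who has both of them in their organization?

Heidi

Keiko's chain of managers is Heidi, Petra, Wendy, Bao, Greta. Rohan's chain of managers is Elena, Ximena, Heidi, Petra, Wendy, Bao, Greta. The first manager that appears in both chains is Heidi.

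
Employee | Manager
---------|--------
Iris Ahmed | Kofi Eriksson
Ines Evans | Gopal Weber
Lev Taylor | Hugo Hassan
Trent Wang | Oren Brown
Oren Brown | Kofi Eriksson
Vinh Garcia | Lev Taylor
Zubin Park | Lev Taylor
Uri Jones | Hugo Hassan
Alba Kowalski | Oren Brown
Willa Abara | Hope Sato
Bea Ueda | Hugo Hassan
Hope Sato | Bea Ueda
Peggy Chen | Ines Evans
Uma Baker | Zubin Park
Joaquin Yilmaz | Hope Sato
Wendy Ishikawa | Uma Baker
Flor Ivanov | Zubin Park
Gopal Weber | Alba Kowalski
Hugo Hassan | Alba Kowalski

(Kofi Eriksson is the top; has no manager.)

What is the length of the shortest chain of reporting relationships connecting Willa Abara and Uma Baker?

Willa Abara is 3 levels below Hugo Hassan, and Uma Baker is 3 levels below Hugo Hassan (their lowest common manager). The shortest path runs up from Willa Abara to Hugo Hassan and back down to Uma Baker: 3 + 3 = 6 links.

6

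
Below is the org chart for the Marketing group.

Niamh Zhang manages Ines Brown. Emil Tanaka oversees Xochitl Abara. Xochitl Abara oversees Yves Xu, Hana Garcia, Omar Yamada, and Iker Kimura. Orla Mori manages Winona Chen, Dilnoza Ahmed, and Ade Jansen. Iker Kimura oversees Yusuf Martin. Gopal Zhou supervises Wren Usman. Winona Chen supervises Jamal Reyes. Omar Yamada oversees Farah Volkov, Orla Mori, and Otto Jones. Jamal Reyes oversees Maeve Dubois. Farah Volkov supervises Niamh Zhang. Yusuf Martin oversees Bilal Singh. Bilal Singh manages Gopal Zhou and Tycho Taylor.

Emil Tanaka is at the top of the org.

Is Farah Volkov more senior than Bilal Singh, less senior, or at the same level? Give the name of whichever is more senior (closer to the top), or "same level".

Farah Volkov

Farah Volkov is 3 levels below Emil Tanaka; Bilal Singh is 4. Farah Volkov is higher.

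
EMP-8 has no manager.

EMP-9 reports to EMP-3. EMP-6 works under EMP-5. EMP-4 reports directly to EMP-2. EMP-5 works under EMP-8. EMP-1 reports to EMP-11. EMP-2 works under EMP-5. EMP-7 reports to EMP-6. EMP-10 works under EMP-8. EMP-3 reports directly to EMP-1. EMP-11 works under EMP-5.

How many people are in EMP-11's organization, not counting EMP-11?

EMP-11 directly manages EMP-1. Under EMP-1: EMP-3, EMP-9 (2). That's 3 in total.

3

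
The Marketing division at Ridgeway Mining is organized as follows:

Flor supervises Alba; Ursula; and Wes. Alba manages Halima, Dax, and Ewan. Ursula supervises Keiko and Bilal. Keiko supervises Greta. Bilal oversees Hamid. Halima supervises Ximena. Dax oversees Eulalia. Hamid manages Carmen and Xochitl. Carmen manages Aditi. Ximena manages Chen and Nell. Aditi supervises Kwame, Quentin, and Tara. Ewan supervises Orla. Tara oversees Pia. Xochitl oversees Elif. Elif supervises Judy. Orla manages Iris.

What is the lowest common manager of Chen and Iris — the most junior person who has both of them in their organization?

Alba

Chen's chain of managers is Ximena, Halima, Alba, Flor. Iris's chain of managers is Orla, Ewan, Alba, Flor. The first manager that appears in both chains is Alba.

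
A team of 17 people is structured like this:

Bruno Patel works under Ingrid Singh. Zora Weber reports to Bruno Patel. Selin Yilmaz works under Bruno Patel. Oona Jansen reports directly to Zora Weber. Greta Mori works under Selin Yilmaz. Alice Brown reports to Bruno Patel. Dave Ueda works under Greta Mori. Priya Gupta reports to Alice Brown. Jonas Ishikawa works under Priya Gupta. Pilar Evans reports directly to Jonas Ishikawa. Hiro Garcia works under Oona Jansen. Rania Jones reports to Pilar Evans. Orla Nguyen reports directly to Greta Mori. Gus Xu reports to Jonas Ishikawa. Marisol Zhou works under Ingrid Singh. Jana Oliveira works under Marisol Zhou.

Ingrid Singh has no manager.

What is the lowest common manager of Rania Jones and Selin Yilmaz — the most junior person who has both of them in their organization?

Bruno Patel

Rania Jones's chain of managers is Pilar Evans, Jonas Ishikawa, Priya Gupta, Alice Brown, Bruno Patel, Ingrid Singh. Selin Yilmaz's chain of managers is Bruno Patel, Ingrid Singh. The first manager that appears in both chains is Bruno Patel.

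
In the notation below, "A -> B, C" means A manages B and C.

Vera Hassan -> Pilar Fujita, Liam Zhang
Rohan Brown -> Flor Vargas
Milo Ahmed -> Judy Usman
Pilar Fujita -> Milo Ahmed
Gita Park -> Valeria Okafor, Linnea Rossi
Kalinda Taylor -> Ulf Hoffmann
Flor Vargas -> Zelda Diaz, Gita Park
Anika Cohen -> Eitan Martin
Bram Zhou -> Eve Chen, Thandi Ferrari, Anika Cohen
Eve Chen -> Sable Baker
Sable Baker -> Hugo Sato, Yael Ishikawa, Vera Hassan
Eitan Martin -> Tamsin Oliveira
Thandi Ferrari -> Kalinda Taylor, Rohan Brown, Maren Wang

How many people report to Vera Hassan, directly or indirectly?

Vera Hassan directly manages Pilar Fujita, Liam Zhang. Under Pilar Fujita: Milo Ahmed, Judy Usman (2). Liam Zhang has no reports. So Vera Hassan's organization is 2 direct reports plus everyone under them: 3 + 1 = 4.

4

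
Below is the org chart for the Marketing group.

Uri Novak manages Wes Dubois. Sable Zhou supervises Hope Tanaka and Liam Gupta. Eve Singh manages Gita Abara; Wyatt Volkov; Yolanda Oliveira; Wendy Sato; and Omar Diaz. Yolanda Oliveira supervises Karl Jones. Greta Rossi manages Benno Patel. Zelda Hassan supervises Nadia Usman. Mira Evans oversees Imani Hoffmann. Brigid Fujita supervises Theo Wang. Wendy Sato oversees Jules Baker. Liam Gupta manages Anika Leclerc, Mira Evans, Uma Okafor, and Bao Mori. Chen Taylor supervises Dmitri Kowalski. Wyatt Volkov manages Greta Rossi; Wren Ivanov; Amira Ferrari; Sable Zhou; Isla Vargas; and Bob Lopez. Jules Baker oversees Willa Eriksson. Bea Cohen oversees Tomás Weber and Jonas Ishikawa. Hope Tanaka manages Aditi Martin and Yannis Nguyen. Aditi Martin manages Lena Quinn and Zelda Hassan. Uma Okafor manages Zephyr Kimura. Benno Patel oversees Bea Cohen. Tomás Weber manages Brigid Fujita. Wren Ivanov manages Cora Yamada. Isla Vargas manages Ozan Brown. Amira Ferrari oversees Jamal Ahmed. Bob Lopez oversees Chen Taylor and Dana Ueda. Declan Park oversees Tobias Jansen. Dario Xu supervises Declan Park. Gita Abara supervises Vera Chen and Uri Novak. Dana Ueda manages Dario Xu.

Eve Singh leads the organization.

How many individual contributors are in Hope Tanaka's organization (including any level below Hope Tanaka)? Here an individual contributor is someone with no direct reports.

The people in Hope Tanaka's organization with no one reporting to them are Yannis Nguyen, Nadia Usman, Lena Quinn. That is 3.

3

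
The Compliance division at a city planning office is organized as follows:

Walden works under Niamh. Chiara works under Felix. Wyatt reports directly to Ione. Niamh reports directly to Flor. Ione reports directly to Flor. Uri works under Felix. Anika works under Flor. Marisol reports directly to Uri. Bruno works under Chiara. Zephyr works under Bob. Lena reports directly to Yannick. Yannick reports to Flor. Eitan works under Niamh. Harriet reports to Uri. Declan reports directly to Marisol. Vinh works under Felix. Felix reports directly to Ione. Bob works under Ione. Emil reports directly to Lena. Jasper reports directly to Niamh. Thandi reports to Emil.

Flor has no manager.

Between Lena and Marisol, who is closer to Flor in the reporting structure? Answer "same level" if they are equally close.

Lena

Lena is 2 levels below Flor; Marisol is 4. Lena is higher.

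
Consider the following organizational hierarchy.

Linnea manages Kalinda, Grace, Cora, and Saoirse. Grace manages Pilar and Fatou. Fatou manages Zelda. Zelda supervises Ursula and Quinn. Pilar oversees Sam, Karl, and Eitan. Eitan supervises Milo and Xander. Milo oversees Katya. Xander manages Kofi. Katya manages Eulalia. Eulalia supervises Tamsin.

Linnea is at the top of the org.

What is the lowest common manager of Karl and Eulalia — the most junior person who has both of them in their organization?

Karl's chain of managers is Pilar, Grace, Linnea. Eulalia's chain of managers is Katya, Milo, Eitan, Pilar, Grace, Linnea. The first manager that appears in both chains is Pilar.

Pilar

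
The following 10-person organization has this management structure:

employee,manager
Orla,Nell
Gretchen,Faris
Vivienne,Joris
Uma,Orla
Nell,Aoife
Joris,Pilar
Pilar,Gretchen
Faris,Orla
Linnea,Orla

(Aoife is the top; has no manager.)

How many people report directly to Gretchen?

1

Gretchen directly manages Pilar. That is 1 direct report.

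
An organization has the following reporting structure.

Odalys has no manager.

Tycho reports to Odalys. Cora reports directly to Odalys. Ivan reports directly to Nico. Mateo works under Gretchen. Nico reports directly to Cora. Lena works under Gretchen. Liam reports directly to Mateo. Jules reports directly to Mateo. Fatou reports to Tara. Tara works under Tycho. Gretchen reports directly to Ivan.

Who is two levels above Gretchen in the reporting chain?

Nico

Gretchen reports to Ivan, and Ivan reports to Nico. So Gretchen's skip-level manager is Nico.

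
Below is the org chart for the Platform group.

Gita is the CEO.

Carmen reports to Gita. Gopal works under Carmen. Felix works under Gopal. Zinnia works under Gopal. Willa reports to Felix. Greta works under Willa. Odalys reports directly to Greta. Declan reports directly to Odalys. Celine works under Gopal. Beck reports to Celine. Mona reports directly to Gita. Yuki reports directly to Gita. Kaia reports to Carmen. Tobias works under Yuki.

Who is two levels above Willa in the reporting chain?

Gopal

Willa reports to Felix, and Felix reports to Gopal. So Willa's skip-level manager is Gopal.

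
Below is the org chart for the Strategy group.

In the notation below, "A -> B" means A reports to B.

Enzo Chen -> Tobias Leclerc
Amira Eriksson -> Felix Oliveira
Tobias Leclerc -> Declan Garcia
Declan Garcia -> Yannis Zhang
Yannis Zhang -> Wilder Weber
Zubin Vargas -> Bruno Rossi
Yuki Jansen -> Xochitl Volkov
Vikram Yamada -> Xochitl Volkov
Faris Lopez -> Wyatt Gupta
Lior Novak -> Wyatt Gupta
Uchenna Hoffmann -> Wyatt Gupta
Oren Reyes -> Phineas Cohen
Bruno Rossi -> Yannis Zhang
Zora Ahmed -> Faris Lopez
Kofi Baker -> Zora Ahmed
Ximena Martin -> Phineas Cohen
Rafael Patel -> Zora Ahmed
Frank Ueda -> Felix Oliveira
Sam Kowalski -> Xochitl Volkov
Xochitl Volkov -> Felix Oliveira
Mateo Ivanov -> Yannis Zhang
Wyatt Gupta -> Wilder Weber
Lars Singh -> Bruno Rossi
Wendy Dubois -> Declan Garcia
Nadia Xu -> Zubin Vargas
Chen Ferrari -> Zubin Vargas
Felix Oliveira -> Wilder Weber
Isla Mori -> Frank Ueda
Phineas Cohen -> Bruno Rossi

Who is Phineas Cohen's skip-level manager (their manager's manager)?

Phineas Cohen reports to Bruno Rossi, and Bruno Rossi reports to Yannis Zhang. So Phineas Cohen's skip-level manager is Yannis Zhang.

Yannis Zhang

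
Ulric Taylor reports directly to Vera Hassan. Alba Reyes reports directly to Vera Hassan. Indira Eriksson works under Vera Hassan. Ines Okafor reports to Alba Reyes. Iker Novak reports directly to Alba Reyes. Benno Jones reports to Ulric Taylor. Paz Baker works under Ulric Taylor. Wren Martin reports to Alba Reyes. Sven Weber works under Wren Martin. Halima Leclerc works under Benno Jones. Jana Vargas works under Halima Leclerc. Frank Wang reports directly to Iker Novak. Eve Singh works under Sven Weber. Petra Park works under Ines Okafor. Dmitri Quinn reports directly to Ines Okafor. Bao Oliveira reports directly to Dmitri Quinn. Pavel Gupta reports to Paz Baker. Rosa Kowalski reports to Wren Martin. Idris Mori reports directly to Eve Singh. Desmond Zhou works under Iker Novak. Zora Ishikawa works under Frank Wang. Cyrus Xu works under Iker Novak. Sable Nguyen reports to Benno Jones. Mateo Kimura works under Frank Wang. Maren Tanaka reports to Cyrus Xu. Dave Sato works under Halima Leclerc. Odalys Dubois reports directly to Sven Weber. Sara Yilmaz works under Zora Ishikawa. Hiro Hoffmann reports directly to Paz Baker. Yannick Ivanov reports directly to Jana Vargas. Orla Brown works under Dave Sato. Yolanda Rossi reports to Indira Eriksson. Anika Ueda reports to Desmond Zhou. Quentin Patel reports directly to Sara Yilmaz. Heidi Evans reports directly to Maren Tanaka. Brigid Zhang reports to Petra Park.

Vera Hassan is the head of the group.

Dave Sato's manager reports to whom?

Dave Sato reports to Halima Leclerc, and Halima Leclerc reports to Benno Jones. So Dave Sato's skip-level manager is Benno Jones.

Benno Jones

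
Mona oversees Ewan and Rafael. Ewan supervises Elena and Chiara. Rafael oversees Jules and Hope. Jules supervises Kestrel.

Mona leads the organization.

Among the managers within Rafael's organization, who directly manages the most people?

Rafael

Direct-report counts within Rafael's organization: Rafael has 2; Jules has 1. The largest is 2, held by Rafael.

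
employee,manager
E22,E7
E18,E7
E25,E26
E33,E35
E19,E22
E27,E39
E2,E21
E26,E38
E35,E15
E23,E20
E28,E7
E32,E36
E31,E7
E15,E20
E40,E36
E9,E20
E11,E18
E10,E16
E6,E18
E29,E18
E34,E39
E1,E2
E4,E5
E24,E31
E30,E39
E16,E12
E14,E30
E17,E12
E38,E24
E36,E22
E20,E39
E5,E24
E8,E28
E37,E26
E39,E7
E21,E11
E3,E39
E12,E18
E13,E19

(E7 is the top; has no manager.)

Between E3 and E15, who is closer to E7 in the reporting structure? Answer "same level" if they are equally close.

E3

E3 is 2 levels below E7; E15 is 3. E3 is higher.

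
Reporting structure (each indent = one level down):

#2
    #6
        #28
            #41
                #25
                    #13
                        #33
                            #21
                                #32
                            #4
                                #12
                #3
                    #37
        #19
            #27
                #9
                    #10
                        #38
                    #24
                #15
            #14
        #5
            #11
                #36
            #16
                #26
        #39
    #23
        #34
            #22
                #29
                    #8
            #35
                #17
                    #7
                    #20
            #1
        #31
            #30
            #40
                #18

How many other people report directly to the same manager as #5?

3

#5 reports to #6. #6's other direct reports are #28, #19, #39 — 3 peers.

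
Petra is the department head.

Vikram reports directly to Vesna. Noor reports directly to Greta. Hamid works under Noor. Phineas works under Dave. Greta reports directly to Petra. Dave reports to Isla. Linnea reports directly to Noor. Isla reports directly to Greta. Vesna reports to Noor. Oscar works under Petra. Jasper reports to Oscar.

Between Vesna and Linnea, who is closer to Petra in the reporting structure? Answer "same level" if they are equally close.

Both Vesna and Linnea are 3 levels below Petra.

same level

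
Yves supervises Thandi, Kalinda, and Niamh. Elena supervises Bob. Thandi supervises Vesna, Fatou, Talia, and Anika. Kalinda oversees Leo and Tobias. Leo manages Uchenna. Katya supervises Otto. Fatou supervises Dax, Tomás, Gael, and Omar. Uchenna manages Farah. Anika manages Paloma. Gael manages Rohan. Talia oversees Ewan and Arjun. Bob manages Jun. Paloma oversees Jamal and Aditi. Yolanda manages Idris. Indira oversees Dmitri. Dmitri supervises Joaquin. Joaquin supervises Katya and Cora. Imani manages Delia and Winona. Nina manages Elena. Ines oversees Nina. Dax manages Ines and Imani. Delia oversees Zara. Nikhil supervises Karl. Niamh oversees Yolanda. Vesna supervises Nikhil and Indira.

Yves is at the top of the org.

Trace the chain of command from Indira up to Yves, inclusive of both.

Indira -> Vesna -> Thandi -> Yves

Indira reports to Vesna. Vesna reports to Thandi. Thandi reports to Yves. Yves is at the top.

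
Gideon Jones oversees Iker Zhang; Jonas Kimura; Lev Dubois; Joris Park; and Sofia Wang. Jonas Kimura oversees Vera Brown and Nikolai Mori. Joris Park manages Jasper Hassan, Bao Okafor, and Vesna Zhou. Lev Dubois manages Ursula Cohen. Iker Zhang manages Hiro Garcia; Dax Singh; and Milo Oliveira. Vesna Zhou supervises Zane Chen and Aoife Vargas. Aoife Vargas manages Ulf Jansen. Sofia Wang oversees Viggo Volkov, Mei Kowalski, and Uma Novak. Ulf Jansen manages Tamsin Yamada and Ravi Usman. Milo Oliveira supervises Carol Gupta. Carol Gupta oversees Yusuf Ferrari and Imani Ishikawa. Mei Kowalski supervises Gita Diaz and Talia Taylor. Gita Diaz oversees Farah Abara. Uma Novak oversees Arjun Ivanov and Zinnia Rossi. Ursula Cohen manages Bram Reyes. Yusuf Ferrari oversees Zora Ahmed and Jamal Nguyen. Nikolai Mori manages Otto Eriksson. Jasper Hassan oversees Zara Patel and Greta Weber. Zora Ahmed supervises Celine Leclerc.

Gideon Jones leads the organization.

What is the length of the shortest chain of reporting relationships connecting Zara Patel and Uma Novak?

5

Zara Patel is 3 levels below Gideon Jones, and Uma Novak is 2 levels below Gideon Jones (their lowest common manager). The shortest path runs up from Zara Patel to Gideon Jones and back down to Uma Novak: 3 + 2 = 5 links.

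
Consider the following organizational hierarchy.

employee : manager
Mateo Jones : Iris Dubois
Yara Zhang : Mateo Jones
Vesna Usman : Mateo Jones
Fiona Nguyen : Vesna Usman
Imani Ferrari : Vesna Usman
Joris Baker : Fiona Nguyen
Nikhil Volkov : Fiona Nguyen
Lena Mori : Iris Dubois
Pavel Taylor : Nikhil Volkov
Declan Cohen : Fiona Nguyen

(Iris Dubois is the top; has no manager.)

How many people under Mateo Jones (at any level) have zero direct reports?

The people in Mateo Jones's organization with no one reporting to them are Imani Ferrari, Declan Cohen, Pavel Taylor, Joris Baker, Yara Zhang. That is 5.

5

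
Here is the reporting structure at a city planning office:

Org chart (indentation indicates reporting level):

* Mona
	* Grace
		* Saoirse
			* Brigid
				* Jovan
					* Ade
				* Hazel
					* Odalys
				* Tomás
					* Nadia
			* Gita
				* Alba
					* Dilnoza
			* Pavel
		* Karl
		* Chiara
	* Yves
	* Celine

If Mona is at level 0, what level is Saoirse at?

2

Chain from Saoirse up to Mona: Saoirse → Grace → Mona. That is 2 steps up, so Saoirse is 2 levels below Mona.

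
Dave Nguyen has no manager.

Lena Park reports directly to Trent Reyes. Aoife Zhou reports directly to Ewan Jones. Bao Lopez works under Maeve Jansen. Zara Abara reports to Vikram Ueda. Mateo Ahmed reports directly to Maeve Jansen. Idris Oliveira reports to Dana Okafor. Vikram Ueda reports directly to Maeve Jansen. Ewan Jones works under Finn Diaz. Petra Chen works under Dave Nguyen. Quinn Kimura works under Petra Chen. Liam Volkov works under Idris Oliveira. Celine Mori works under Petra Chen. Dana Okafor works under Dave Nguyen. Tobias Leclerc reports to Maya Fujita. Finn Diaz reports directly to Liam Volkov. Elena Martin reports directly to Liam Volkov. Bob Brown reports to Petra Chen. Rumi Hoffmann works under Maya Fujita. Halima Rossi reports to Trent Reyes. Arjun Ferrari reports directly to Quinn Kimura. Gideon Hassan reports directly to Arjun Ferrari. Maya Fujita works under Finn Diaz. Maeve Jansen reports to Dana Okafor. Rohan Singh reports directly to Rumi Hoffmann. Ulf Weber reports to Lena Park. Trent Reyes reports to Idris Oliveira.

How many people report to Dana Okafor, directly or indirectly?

Dana Okafor directly manages Idris Oliveira, Maeve Jansen. Under Idris Oliveira: Trent Reyes, Halima Rossi, Lena Park, Ulf Weber, Liam Volkov, Elena Martin, Finn Diaz, Maya Fujita, Tobias Leclerc, Rumi Hoffmann, Rohan Singh, Ewan Jones, Aoife Zhou (13). Under Maeve Jansen: Mateo Ahmed, Vikram Ueda, Zara Abara, Bao Lopez (4). So Dana Okafor's organization is 2 direct reports plus everyone under them: 14 + 5 = 19.

19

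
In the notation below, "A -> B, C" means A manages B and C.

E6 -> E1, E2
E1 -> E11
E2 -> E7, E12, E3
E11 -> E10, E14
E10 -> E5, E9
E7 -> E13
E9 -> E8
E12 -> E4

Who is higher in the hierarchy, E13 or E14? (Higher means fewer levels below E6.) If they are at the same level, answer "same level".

same level

Both E13 and E14 are 3 levels below E6.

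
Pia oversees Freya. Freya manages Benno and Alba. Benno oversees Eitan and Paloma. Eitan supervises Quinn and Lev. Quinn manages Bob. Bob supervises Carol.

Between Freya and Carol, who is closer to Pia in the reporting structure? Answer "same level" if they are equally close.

Freya

Freya is 1 level below Pia; Carol is 6. Freya is higher.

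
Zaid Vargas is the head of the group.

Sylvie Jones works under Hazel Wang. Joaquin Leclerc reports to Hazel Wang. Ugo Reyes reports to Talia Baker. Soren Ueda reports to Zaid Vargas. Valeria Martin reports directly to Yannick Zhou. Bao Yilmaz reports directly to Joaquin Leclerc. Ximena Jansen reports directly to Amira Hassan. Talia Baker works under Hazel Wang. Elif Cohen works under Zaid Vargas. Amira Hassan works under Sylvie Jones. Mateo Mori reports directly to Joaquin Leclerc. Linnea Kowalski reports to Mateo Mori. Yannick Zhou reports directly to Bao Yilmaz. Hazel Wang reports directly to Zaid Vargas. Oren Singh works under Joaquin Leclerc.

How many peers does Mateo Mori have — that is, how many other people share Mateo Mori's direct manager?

2

Mateo Mori reports to Joaquin Leclerc. Joaquin Leclerc's other direct reports are Oren Singh, Bao Yilmaz — 2 peers.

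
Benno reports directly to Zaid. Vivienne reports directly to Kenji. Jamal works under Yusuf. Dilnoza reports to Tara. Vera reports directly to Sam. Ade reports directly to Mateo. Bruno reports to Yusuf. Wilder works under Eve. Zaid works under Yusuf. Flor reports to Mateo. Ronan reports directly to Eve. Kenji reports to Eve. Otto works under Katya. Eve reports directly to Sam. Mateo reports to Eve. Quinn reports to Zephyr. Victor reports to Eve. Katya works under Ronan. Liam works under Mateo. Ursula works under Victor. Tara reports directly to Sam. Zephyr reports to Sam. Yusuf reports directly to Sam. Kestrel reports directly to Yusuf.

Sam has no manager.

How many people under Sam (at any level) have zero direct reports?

The people in Sam's organization with no one reporting to them are Vera, Dilnoza, Vivienne, Wilder, Otto, Flor, Ade, Liam, Ursula, Bruno, Jamal, Benno, Kestrel, Quinn. That is 14.

14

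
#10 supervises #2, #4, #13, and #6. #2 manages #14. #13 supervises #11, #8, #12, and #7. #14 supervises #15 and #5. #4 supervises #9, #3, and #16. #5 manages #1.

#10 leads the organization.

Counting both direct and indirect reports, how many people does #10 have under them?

15

#10 directly manages #2, #13, #4, #6. Under #2: #14, #15, #5, #1 (4). Under #13: #8, #12, #7, #11 (4). Under #4: #16, #3, #9 (3). #6 has no reports. So #10's organization is 4 direct reports plus everyone under them: 5 + 5 + 4 + 1 = 15.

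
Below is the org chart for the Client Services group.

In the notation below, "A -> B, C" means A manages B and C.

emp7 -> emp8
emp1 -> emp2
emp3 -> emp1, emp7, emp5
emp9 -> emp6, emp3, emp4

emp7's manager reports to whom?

emp7 reports to emp3, and emp3 reports to emp9. So emp7's skip-level manager is emp9.

emp9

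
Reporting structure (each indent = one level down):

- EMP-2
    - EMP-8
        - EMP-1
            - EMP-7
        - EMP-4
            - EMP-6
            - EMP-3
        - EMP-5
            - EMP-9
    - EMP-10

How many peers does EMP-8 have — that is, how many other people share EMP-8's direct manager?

1

EMP-8 reports to EMP-2. EMP-2's other direct reports are EMP-10 — 1 peer.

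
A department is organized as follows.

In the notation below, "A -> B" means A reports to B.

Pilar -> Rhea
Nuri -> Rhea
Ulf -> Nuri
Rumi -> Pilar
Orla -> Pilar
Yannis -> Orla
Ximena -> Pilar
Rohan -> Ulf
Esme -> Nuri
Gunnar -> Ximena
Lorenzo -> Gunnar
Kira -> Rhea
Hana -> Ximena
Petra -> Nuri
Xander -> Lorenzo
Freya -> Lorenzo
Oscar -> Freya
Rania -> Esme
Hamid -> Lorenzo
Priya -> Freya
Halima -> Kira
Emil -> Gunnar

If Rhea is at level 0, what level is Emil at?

Chain from Emil up to Rhea: Emil → Gunnar → Ximena → Pilar → Rhea. That is 4 steps up, so Emil is 4 levels below Rhea.

4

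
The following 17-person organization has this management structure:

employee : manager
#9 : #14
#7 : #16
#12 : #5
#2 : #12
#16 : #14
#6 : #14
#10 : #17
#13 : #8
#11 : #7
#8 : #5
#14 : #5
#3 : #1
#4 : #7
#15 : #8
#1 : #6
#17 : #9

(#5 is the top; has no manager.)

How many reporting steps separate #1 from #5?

3

Chain from #1 up to #5: #1 → #6 → #14 → #5. That is 3 steps up, so #1 is 3 levels below #5.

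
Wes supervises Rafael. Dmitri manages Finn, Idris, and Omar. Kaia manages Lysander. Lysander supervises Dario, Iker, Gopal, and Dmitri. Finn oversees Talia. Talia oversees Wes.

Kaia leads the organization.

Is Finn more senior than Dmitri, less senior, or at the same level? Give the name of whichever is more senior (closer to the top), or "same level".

Finn is 3 levels below Kaia; Dmitri is 2. Dmitri is higher.

Dmitri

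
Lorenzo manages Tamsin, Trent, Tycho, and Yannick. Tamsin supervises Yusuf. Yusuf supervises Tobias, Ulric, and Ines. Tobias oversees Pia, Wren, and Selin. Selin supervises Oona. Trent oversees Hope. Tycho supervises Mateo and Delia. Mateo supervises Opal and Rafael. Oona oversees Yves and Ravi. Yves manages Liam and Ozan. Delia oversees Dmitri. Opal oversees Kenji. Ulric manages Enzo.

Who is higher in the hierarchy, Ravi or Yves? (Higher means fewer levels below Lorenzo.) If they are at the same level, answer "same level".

Both Ravi and Yves are 6 levels below Lorenzo.

same level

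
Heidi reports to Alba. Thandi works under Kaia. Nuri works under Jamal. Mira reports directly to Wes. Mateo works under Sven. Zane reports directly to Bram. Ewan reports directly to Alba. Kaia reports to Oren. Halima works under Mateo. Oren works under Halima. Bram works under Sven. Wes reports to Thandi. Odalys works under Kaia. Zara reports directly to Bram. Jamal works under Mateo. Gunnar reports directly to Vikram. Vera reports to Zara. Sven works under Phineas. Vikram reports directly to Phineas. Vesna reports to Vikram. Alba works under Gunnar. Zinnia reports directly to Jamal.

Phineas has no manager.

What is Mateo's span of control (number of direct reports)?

Mateo directly manages Halima, Jamal. That is 2 direct reports.

2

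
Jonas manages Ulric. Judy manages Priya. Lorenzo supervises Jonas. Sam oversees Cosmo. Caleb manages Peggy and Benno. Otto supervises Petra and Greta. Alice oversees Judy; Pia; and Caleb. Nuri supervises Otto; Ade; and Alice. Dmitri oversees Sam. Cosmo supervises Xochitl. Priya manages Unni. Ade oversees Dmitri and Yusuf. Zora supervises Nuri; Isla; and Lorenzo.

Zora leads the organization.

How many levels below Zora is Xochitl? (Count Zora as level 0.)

Chain from Xochitl up to Zora: Xochitl → Cosmo → Sam → Dmitri → Ade → Nuri → Zora. That is 6 steps up, so Xochitl is 6 levels below Zora.

6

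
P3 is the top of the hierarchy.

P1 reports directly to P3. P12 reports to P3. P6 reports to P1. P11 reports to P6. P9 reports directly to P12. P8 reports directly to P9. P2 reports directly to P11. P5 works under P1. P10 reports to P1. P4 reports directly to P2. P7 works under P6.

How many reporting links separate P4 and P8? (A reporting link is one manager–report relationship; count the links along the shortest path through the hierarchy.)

8

P4 is 5 levels below P3, and P8 is 3 levels below P3 (their lowest common manager). The shortest path runs up from P4 to P3 and back down to P8: 5 + 3 = 8 links.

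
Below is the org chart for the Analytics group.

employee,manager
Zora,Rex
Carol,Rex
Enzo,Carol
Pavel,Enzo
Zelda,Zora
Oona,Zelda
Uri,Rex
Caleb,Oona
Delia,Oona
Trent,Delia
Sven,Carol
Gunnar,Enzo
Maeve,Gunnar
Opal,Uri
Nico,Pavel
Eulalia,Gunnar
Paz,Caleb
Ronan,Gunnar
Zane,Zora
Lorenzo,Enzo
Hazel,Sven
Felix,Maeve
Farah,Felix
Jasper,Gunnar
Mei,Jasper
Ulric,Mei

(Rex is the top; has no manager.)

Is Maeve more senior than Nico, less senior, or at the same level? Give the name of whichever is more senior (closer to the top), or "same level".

Both Maeve and Nico are 4 levels below Rex.

same level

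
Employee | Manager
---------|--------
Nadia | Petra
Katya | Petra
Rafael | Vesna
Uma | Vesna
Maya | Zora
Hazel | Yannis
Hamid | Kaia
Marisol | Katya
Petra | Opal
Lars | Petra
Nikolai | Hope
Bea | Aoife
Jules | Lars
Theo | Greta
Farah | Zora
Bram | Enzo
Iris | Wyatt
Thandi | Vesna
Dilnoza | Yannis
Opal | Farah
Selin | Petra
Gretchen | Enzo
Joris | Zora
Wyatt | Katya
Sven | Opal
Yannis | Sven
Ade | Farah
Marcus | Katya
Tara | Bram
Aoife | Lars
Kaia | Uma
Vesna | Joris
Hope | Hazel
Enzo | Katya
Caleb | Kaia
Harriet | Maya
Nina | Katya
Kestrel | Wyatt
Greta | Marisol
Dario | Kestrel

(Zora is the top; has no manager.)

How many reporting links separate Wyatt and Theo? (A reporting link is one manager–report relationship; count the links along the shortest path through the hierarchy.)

4

Wyatt is 1 level below Katya, and Theo is 3 levels below Katya (their lowest common manager). The shortest path runs up from Wyatt to Katya and back down to Theo: 1 + 3 = 4 links.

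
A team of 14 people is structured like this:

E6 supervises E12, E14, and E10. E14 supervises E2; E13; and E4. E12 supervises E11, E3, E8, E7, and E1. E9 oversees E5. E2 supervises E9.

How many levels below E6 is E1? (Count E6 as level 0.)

2

Chain from E1 up to E6: E1 → E12 → E6. That is 2 steps up, so E1 is 2 levels below E6.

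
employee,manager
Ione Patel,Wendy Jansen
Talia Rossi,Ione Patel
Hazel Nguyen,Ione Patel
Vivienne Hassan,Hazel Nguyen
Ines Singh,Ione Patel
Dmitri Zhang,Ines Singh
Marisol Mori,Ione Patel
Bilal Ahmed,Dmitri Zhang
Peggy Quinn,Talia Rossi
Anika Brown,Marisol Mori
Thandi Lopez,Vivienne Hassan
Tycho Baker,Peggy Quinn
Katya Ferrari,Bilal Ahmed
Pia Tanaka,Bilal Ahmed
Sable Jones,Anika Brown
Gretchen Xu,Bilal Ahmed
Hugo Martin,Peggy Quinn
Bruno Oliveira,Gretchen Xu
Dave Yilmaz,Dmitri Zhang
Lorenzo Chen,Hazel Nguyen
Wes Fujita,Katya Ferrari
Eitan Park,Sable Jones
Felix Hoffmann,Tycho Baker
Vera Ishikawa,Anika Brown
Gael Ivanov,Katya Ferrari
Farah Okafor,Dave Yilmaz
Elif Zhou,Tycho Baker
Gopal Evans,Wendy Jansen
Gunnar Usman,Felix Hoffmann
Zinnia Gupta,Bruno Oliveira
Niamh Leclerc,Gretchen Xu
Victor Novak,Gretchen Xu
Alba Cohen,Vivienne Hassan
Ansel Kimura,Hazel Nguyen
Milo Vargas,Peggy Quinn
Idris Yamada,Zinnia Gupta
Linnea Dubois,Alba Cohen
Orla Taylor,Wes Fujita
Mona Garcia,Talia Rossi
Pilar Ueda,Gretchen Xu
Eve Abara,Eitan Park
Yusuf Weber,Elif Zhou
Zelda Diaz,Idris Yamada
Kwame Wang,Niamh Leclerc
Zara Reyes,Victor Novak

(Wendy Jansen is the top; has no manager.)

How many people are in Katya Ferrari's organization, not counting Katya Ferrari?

Katya Ferrari directly manages Wes Fujita, Gael Ivanov. Under Wes Fujita: Orla Taylor (1). Gael Ivanov has no reports. So Katya Ferrari's organization is 2 direct reports plus everyone under them: 2 + 1 = 3.

3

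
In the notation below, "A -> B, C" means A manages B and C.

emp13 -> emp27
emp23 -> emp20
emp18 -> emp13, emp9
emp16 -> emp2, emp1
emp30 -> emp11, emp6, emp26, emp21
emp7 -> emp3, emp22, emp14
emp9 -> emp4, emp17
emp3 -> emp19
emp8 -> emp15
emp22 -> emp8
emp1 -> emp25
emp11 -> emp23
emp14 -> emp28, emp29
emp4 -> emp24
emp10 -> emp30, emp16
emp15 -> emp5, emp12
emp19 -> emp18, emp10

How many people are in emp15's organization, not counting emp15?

emp15 directly manages emp5, emp12. emp5 has no reports. emp12 has no reports. So emp15's organization is 2 direct reports plus everyone under them: 1 + 1 = 2.

2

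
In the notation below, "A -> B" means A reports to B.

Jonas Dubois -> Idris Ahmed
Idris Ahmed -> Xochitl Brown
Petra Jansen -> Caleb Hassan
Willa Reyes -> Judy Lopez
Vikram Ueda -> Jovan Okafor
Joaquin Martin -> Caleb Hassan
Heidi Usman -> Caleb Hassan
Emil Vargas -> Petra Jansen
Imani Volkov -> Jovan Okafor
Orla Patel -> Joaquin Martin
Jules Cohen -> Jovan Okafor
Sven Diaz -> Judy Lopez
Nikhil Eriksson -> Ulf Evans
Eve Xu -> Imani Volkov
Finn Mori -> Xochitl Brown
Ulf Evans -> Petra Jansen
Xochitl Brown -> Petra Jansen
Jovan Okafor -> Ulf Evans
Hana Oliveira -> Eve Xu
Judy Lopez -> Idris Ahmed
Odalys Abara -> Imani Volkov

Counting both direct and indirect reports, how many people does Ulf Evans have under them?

Ulf Evans directly manages Jovan Okafor, Nikhil Eriksson. Under Jovan Okafor: Jules Cohen, Vikram Ueda, Imani Volkov, Odalys Abara, Eve Xu, Hana Oliveira (6). Nikhil Eriksson has no reports. So Ulf Evans's organization is 2 direct reports plus everyone under them: 7 + 1 = 8.

8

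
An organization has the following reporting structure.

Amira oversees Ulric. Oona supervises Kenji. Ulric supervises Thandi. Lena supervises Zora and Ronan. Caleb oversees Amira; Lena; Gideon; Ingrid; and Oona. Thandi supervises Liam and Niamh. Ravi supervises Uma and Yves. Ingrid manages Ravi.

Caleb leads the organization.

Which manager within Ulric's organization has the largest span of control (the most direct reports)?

Thandi

Direct-report counts within Ulric's organization: Ulric has 1; Thandi has 2. The largest is 2, held by Thandi.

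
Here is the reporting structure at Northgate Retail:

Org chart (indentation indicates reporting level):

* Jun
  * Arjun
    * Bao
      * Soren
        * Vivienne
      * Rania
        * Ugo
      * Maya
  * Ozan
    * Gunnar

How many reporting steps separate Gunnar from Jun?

Chain from Gunnar up to Jun: Gunnar → Ozan → Jun. That is 2 steps up, so Gunnar is 2 levels below Jun.

2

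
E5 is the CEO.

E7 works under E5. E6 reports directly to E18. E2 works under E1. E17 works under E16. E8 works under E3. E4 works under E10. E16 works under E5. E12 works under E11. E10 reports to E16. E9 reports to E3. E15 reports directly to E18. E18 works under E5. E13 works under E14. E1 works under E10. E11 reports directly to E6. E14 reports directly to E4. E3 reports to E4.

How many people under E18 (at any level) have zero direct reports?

The people in E18's organization with no one reporting to them are E15, E12. That is 2.

2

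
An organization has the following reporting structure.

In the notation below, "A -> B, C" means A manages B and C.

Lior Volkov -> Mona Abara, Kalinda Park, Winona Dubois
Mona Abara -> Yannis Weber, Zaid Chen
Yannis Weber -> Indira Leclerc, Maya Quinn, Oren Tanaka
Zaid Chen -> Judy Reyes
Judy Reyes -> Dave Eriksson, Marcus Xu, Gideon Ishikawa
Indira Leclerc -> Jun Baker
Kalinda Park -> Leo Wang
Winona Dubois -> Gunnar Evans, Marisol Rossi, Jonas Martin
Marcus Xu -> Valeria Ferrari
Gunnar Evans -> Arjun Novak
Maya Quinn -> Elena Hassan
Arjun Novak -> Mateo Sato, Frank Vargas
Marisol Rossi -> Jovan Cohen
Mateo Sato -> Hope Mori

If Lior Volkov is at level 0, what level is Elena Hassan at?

4

Chain from Elena Hassan up to Lior Volkov: Elena Hassan → Maya Quinn → Yannis Weber → Mona Abara → Lior Volkov. That is 4 steps up, so Elena Hassan is 4 levels below Lior Volkov.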